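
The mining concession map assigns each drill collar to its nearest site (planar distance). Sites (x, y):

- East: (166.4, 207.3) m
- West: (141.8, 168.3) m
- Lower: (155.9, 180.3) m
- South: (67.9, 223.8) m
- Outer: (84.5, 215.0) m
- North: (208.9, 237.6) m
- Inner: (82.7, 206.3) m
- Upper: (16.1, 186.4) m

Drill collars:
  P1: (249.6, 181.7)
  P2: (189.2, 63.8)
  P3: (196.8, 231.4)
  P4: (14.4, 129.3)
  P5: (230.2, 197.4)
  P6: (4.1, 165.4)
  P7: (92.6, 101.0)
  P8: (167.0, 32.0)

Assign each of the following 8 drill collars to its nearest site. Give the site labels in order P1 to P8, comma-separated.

P1 → North (d²=4781.30)
P2 → West (d²=13167.01)
P3 → North (d²=184.85)
P4 → Upper (d²=3263.30)
P5 → North (d²=2069.73)
P6 → Upper (d²=585.00)
P7 → West (d²=6949.93)
P8 → West (d²=19212.73)

North, West, North, Upper, North, Upper, West, West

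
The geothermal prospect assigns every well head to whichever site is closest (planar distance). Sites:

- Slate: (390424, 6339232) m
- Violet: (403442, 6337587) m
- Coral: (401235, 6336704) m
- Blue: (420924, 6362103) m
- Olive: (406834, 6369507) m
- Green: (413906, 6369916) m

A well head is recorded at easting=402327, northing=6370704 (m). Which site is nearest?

Squared distances to each site:
Slate: 1132168193.000; Violet: 1097978914.000; Coral: 1157192464.000; Blue: 419825610.000; Olive: 21745858.000; Green: 134694185.000.
Minimum at Olive.

Olive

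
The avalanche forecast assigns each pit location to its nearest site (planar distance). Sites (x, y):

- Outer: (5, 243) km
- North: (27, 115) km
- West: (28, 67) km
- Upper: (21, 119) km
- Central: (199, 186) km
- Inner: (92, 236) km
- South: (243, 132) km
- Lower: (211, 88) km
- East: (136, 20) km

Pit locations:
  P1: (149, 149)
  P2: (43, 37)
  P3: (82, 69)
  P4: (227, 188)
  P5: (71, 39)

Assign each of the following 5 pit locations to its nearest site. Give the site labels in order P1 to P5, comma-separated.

Central, West, West, Central, West

P1 → Central (d²=3869.00)
P2 → West (d²=1125.00)
P3 → West (d²=2920.00)
P4 → Central (d²=788.00)
P5 → West (d²=2633.00)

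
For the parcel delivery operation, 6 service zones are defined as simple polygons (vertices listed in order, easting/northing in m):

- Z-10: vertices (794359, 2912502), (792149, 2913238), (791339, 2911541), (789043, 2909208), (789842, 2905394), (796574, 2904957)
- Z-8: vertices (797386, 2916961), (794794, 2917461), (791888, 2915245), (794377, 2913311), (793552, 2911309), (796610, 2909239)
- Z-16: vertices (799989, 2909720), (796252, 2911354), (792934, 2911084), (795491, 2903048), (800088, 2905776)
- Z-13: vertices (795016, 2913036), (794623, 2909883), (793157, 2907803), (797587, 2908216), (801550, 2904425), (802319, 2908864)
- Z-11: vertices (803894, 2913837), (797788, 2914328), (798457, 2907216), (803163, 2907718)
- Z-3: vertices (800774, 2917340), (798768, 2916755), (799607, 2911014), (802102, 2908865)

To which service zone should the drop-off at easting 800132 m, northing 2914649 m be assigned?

Cast a ray rightward from (800132, 2914649). For each polygon, the edges (by vertex number in listed order) whose endpoints lie on opposite sides of northing = 2914649, where each meets that height, and whether that is right or left of the point:
Z-10: no edge straddles that height → 0 crossings.
Z-8: 3–4 at easting≈792655.0 (left), 6–1 at easting≈797153.7 (left) → 0 crossings.
Z-16: no edge straddles that height → 0 crossings.
Z-13: no edge straddles that height → 0 crossings.
Z-11: no edge straddles that height → 0 crossings.
Z-3: 2–3 at easting≈799075.8 (left), 4–1 at easting≈801195.7 (right) → 1 crossing.
Only Z-3 has an odd count, so the point is inside Z-3.

Z-3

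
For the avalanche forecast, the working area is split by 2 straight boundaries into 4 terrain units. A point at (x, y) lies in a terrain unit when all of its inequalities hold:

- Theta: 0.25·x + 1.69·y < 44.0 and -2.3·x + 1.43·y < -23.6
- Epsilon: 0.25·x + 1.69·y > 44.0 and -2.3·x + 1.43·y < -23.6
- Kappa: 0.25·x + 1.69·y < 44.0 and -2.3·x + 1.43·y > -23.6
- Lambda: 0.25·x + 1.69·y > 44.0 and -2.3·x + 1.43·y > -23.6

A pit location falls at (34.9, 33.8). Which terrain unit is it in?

Epsilon

0.25·34.9 + 1.69·33.8 = 65.847, which is > 44.0
-2.3·34.9 + 1.43·33.8 = -31.936, which is < -23.6
This sign pattern matches Epsilon.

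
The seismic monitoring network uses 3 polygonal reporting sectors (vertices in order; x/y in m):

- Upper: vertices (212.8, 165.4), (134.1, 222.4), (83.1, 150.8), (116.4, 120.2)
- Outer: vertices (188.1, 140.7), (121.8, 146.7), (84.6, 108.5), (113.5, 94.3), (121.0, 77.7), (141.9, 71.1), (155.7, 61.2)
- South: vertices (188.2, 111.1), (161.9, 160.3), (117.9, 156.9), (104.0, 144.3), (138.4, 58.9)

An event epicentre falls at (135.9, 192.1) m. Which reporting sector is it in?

Upper

Cast a ray rightward from (135.9, 192.1). For each polygon, the edges (by vertex number in listed order) whose endpoints lie on opposite sides of y = 192.1, where each meets that height, and whether that is right or left of the point:
Upper: 1–2 at x≈175.94 (right), 2–3 at x≈112.52 (left) → 1 crossing.
Outer: no edge straddles that height → 0 crossings.
South: no edge straddles that height → 0 crossings.
Only Upper has an odd count, so the point is inside Upper.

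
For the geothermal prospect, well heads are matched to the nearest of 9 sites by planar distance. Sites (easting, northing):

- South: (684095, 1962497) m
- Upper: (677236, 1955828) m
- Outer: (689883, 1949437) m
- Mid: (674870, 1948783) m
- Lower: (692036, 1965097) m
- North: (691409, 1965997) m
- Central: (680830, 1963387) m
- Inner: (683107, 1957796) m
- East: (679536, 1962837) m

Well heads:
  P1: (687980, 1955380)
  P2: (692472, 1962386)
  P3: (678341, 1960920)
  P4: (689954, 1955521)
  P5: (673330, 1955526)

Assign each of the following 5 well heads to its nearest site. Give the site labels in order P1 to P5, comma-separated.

P1 → Inner (d²=29583185.00)
P2 → Lower (d²=7539617.00)
P3 → East (d²=5102914.00)
P4 → Outer (d²=37020097.00)
P5 → Upper (d²=15348040.00)

Inner, Lower, East, Outer, Upper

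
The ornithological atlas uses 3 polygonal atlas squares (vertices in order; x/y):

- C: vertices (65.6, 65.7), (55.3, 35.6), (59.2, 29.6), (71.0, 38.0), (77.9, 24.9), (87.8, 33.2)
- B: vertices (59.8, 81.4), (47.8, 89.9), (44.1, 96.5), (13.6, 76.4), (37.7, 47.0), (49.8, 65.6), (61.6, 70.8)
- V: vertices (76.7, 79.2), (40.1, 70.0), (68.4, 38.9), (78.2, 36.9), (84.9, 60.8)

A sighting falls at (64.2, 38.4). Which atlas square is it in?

C

Cast a ray rightward from (64.2, 38.4). For each polygon, the edges (by vertex number in listed order) whose endpoints lie on opposite sides of y = 38.4, where each meets that height, and whether that is right or left of the point:
C: 1–2 at x≈56.26 (left), 6–1 at x≈84.25 (right) → 1 crossing.
B: no edge straddles that height → 0 crossings.
V: 3–4 at x≈70.85 (right), 4–5 at x≈78.62 (right) → 2 crossings.
Only C has an odd count, so the point is inside C.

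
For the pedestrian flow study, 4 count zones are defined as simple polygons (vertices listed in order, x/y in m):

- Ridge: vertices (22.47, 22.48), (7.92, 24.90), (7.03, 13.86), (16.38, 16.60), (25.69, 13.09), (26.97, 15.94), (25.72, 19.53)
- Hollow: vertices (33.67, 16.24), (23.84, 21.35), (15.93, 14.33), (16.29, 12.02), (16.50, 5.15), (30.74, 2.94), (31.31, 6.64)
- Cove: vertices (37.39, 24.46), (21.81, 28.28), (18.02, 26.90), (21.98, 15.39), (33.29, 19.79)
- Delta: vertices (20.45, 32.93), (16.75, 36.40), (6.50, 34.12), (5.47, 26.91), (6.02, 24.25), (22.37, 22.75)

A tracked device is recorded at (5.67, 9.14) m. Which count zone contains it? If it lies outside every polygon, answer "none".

none

Cast a ray rightward from (5.67, 9.14). For each polygon, the edges (by vertex number in listed order) whose endpoints lie on opposite sides of y = 9.14, where each meets that height, and whether that is right or left of the point:
Ridge: no edge straddles that height → 0 crossings.
Hollow: 4–5 at x≈16.378 (right), 7–1 at x≈31.925 (right) → 2 crossings.
Cove: no edge straddles that height → 0 crossings.
Delta: no edge straddles that height → 0 crossings.
All counts are even, so the point lies outside every listed polygon.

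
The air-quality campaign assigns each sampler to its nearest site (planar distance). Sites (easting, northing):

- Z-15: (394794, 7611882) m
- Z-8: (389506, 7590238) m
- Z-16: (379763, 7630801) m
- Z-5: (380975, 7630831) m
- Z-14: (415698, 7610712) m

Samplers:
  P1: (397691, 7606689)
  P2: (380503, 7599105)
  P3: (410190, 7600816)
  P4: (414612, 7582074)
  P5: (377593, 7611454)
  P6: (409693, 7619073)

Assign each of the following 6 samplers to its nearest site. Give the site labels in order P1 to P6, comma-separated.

Z-15, Z-8, Z-14, Z-8, Z-15, Z-14

P1 → Z-15 (d²=35359858.00)
P2 → Z-8 (d²=159677698.00)
P3 → Z-14 (d²=128268880.00)
P4 → Z-8 (d²=696962132.00)
P5 → Z-15 (d²=296057585.00)
P6 → Z-14 (d²=105966346.00)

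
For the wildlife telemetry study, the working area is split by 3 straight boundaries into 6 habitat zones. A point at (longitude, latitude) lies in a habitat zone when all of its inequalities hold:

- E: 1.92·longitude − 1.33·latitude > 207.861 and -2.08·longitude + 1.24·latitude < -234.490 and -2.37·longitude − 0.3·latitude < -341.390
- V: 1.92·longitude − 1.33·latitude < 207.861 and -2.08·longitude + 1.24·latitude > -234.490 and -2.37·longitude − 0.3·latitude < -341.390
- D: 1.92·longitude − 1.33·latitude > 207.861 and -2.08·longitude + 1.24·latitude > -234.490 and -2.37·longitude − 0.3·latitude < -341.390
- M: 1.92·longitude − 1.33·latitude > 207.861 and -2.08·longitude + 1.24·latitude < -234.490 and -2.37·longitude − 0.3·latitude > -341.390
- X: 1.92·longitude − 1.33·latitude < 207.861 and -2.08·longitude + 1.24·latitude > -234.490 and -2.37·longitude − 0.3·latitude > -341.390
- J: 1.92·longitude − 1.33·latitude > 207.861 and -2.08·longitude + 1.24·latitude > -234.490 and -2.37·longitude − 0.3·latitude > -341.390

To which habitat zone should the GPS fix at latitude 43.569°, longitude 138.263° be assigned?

X

1.92·138.263 − 1.33·43.569 = 207.518, which is < 207.861
-2.08·138.263 + 1.24·43.569 = -233.561, which is > -234.490
-2.37·138.263 − 0.3·43.569 = -340.754, which is > -341.390
This sign pattern matches X.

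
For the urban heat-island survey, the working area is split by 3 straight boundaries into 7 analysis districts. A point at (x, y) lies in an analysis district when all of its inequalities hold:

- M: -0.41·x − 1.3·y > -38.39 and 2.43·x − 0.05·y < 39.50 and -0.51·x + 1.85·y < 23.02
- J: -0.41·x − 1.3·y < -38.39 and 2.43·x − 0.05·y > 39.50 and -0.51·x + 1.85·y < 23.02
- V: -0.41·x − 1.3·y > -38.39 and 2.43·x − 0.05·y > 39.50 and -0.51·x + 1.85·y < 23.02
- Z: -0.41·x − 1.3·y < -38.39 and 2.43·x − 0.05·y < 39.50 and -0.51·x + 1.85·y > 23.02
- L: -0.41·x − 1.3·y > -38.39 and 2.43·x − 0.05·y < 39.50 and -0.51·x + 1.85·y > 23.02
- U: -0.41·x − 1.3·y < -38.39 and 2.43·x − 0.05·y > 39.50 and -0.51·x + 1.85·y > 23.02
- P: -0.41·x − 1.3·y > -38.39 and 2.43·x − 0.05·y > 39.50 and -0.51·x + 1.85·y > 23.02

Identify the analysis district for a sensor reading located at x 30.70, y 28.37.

U

-0.41·30.70 − 1.3·28.37 = -49.468, which is < -38.39
2.43·30.70 − 0.05·28.37 = 73.183, which is > 39.50
-0.51·30.70 + 1.85·28.37 = 36.828, which is > 23.02
This sign pattern matches U.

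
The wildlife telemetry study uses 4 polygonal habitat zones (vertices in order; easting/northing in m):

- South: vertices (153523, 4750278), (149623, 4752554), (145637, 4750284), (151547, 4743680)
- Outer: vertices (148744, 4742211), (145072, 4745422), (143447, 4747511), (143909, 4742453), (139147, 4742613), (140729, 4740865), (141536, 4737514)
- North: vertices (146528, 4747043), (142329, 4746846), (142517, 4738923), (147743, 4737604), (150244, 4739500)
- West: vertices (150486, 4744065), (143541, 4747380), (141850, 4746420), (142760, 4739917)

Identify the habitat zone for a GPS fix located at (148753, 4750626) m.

South

Cast a ray rightward from (148753, 4750626). For each polygon, the edges (by vertex number in listed order) whose endpoints lie on opposite sides of northing = 4750626, where each meets that height, and whether that is right or left of the point:
South: 1–2 at easting≈152926.7 (right), 2–3 at easting≈146237.5 (left) → 1 crossing.
Outer: no edge straddles that height → 0 crossings.
North: no edge straddles that height → 0 crossings.
West: no edge straddles that height → 0 crossings.
Only South has an odd count, so the point is inside South.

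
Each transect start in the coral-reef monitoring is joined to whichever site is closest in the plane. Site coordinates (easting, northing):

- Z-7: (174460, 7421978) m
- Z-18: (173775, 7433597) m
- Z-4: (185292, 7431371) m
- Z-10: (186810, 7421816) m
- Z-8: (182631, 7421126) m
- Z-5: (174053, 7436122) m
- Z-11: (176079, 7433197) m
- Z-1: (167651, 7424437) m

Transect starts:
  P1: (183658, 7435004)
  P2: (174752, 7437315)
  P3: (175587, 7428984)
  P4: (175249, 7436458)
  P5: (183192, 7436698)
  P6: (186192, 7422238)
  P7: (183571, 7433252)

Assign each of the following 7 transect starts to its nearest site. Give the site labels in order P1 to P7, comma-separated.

P1 → Z-4 (d²=15868645.00)
P2 → Z-5 (d²=1911850.00)
P3 → Z-11 (d²=17991433.00)
P4 → Z-5 (d²=1543312.00)
P5 → Z-4 (d²=32786929.00)
P6 → Z-10 (d²=560008.00)
P7 → Z-4 (d²=6500002.00)

Z-4, Z-5, Z-11, Z-5, Z-4, Z-10, Z-4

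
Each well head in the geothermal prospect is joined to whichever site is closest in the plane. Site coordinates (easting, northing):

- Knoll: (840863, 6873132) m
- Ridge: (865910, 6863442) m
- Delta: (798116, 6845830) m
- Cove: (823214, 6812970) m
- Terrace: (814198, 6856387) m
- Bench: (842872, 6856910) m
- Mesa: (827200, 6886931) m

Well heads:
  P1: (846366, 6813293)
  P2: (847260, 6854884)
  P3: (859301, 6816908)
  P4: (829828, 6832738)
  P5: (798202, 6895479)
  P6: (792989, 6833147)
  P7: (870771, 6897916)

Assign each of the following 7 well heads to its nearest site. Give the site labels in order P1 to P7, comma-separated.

Cove, Bench, Cove, Cove, Mesa, Delta, Ridge

P1 → Cove (d²=536119433.00)
P2 → Bench (d²=23359220.00)
P3 → Cove (d²=1317779413.00)
P4 → Cove (d²=434518820.00)
P5 → Mesa (d²=913952308.00)
P6 → Delta (d²=187144618.00)
P7 → Ridge (d²=1212085997.00)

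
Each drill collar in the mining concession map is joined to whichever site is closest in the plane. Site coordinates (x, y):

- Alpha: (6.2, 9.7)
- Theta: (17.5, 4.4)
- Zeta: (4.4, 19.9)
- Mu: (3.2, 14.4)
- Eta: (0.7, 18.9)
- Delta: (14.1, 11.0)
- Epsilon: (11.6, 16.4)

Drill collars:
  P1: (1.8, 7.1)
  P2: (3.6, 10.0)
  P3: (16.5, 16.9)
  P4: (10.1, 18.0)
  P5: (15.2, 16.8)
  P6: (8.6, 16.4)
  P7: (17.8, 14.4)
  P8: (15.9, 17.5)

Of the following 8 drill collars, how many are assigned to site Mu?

P1 → Alpha
P2 → Alpha
P3 → Epsilon
P4 → Epsilon
P5 → Epsilon
P6 → Epsilon
P7 → Delta
P8 → Epsilon
0 of the 8 go to Mu.

0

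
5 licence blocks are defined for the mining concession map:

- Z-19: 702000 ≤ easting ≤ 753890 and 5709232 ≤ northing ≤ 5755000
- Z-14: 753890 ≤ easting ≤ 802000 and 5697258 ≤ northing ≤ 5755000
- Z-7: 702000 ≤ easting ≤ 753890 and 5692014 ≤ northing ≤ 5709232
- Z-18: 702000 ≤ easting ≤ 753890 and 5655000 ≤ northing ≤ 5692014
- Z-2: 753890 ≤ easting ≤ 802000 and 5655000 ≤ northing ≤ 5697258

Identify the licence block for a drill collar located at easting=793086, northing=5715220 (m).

The point has easting = 793086 and northing = 5715220.
Only Z-14 satisfies 753890 ≤ easting ≤ 802000 and 5697258 ≤ northing ≤ 5755000.

Z-14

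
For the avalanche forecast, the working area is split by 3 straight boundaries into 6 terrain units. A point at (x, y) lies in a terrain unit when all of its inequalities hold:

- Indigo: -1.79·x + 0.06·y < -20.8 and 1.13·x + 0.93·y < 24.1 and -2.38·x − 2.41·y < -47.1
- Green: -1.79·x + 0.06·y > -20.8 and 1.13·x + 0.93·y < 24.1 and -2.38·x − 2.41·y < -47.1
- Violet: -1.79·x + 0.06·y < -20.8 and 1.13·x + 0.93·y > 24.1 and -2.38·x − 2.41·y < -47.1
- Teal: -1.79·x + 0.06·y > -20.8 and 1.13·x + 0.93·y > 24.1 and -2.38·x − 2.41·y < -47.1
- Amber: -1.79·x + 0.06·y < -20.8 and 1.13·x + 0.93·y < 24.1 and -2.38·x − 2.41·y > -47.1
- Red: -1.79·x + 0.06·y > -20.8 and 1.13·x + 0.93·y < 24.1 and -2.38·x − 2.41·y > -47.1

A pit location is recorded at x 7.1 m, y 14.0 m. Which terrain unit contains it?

-1.79·7.1 + 0.06·14.0 = -11.869, which is > -20.8
1.13·7.1 + 0.93·14.0 = 21.043, which is < 24.1
-2.38·7.1 − 2.41·14.0 = -50.638, which is < -47.1
This sign pattern matches Green.

Green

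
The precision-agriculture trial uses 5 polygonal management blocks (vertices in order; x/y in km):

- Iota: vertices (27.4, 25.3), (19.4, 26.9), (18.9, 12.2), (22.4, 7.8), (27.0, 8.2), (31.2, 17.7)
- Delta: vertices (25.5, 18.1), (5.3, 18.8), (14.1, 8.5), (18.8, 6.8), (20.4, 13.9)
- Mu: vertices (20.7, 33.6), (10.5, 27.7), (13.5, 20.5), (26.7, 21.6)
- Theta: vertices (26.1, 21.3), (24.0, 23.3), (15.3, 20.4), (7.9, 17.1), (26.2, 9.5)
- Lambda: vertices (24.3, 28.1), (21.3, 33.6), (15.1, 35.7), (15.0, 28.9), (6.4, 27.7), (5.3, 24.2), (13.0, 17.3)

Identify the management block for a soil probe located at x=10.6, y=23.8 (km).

Lambda

Cast a ray rightward from (10.6, 23.8). For each polygon, the edges (by vertex number in listed order) whose endpoints lie on opposite sides of y = 23.8, where each meets that height, and whether that is right or left of the point:
Iota: 2–3 at x≈19.29 (right), 6–1 at x≈28.15 (right) → 2 crossings.
Delta: no edge straddles that height → 0 crossings.
Mu: 2–3 at x≈12.12 (right), 4–1 at x≈25.60 (right) → 2 crossings.
Theta: no edge straddles that height → 0 crossings.
Lambda: 6–7 at x≈5.75 (left), 7–1 at x≈19.80 (right) → 1 crossing.
Only Lambda has an odd count, so the point is inside Lambda.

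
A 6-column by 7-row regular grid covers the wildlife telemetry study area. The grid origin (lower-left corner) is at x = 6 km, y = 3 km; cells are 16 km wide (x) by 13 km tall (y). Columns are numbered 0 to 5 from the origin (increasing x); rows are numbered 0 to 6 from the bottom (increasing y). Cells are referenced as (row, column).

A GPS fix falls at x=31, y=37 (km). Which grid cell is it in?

(2, 1)

Column index: ⌊(31 − 6) / 16⌋ = ⌊1.562⌋ = 1
Row offset from origin: ⌊(37 − 3) / 13⌋ = ⌊2.615⌋ = 2 → row 2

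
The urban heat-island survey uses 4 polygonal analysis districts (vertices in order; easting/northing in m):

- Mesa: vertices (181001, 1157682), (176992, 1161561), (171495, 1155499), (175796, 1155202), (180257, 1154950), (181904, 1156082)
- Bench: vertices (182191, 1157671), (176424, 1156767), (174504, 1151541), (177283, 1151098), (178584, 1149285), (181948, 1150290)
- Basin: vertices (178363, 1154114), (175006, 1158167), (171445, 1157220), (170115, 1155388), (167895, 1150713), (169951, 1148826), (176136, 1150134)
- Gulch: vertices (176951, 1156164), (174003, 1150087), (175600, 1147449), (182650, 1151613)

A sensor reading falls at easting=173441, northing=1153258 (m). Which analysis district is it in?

Basin

Cast a ray rightward from (173441, 1153258). For each polygon, the edges (by vertex number in listed order) whose endpoints lie on opposite sides of northing = 1153258, where each meets that height, and whether that is right or left of the point:
Mesa: no edge straddles that height → 0 crossings.
Bench: 2–3 at easting≈175134.8 (right), 6–1 at easting≈182045.7 (right) → 2 crossings.
Basin: 4–5 at easting≈169103.5 (left), 7–1 at easting≈177884.0 (right) → 1 crossing.
Gulch: 1–2 at easting≈175541.3 (right), 4–1 at easting≈180590.0 (right) → 2 crossings.
Only Basin has an odd count, so the point is inside Basin.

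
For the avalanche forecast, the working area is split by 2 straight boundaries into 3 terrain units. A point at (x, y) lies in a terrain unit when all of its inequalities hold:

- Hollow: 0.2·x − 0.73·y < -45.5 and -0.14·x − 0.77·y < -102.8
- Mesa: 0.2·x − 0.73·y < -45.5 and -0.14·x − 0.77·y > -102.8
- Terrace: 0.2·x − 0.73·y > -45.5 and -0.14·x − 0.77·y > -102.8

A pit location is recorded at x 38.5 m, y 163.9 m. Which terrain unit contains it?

0.2·38.5 − 0.73·163.9 = -111.947, which is < -45.5
-0.14·38.5 − 0.77·163.9 = -131.593, which is < -102.8
This sign pattern matches Hollow.

Hollow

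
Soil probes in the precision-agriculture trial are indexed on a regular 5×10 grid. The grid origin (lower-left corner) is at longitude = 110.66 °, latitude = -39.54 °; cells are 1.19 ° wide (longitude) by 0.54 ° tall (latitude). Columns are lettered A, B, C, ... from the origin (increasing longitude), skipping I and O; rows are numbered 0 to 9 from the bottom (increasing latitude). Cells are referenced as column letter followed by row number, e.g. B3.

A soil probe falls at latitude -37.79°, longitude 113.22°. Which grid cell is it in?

C3

Column index: ⌊(113.22 − 110.66) / 1.19⌋ = ⌊2.151⌋ = 2 → column C
Row offset from origin: ⌊(-37.79 − -39.54) / 0.54⌋ = ⌊3.241⌋ = 3 → row 3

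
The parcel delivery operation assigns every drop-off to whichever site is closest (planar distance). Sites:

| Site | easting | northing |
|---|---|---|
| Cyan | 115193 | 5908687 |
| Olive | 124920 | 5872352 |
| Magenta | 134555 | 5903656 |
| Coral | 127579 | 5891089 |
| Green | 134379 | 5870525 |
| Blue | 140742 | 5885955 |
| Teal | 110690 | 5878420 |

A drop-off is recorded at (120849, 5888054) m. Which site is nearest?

Squared distances to each site:
Cyan: 457711025.000; Olive: 263125845.000; Magenta: 431276840.000; Coral: 54504125.000; Green: 490326741.000; Blue: 400137250.000; Teal: 196019237.000.
Minimum at Coral.

Coral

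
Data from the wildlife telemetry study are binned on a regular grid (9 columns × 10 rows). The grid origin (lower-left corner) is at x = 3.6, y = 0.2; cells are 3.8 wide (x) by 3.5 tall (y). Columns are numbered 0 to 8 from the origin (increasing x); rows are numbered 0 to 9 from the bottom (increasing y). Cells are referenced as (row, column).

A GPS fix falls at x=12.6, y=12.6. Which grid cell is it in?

Column index: ⌊(12.6 − 3.6) / 3.8⌋ = ⌊2.368⌋ = 2
Row offset from origin: ⌊(12.6 − 0.2) / 3.5⌋ = ⌊3.543⌋ = 3 → row 3

(3, 2)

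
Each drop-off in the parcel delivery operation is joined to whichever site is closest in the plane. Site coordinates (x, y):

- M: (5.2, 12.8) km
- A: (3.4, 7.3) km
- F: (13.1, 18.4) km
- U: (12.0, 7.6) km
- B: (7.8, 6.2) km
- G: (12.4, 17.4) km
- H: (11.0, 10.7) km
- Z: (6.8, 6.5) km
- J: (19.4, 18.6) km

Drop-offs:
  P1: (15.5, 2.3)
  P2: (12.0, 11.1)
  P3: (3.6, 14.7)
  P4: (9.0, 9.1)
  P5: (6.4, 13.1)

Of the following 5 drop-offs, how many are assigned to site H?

2

P1 → U
P2 → H
P3 → M
P4 → H
P5 → M
2 of the 5 go to H.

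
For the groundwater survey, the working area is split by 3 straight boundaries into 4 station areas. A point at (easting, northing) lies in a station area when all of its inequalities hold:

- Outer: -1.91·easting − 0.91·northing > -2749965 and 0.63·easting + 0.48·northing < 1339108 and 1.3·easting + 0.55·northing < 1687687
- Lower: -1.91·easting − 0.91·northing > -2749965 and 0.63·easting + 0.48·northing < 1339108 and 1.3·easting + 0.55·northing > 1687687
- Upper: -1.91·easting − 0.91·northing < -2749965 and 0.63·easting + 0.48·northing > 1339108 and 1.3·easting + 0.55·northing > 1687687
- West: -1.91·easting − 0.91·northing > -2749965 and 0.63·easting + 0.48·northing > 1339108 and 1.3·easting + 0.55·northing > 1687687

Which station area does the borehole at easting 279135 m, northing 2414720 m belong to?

Lower

-1.91·279135 − 0.91·2414720 = -2730543.050, which is > -2749965
0.63·279135 + 0.48·2414720 = 1334920.650, which is < 1339108
1.3·279135 + 0.55·2414720 = 1690971.500, which is > 1687687
This sign pattern matches Lower.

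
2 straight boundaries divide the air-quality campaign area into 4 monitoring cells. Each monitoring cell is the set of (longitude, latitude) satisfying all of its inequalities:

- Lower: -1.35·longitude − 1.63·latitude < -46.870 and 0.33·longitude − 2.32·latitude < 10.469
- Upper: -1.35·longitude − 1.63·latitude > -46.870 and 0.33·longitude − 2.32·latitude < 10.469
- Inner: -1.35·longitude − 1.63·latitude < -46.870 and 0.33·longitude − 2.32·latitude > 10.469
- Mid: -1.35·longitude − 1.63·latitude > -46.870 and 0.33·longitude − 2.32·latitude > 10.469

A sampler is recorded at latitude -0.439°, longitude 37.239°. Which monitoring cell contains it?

Inner

-1.35·37.239 − 1.63·-0.439 = -49.557, which is < -46.870
0.33·37.239 − 2.32·-0.439 = 13.307, which is > 10.469
This sign pattern matches Inner.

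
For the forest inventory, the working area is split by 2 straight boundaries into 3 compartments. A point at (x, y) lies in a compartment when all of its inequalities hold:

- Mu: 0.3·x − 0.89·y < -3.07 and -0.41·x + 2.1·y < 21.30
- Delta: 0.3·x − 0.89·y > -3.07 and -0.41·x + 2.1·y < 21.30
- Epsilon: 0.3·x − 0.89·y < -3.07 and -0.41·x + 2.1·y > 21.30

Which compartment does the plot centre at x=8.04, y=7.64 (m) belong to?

0.3·8.04 − 0.89·7.64 = -4.388, which is < -3.07
-0.41·8.04 + 2.1·7.64 = 12.748, which is < 21.30
This sign pattern matches Mu.

Mu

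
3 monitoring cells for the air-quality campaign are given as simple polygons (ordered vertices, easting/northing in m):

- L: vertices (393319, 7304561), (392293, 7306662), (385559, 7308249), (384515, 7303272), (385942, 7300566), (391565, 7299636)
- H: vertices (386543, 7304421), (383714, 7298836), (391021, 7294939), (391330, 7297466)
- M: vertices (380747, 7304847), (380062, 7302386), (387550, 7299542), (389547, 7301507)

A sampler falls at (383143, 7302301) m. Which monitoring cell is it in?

M

Cast a ray rightward from (383143, 7302301). For each polygon, the edges (by vertex number in listed order) whose endpoints lie on opposite sides of northing = 7302301, where each meets that height, and whether that is right or left of the point:
L: 4–5 at easting≈385027.1 (right), 6–1 at easting≈392514.1 (right) → 2 crossings.
H: 1–2 at easting≈385469.1 (right), 4–1 at easting≈388002.2 (right) → 2 crossings.
M: 2–3 at easting≈380285.8 (left), 4–1 at easting≈387455.0 (right) → 1 crossing.
Only M has an odd count, so the point is inside M.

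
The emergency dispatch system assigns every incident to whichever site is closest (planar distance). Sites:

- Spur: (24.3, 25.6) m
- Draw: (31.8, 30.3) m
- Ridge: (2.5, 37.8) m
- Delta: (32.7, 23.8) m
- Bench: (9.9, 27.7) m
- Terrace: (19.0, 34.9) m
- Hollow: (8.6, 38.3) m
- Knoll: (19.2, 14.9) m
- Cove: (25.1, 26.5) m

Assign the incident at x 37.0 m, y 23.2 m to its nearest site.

Delta

Squared distances to each site:
Spur: 167.050; Draw: 77.450; Ridge: 1403.410; Delta: 18.850; Bench: 754.660; Terrace: 460.890; Hollow: 1034.570; Knoll: 385.730; Cove: 152.500.
Minimum at Delta.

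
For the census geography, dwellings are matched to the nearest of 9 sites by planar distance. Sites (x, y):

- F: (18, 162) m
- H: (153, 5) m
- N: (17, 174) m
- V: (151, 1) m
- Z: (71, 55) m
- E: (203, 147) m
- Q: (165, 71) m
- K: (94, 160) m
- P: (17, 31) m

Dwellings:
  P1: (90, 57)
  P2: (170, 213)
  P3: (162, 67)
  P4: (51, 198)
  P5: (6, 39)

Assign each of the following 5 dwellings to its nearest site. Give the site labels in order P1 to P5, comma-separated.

P1 → Z (d²=365.00)
P2 → E (d²=5445.00)
P3 → Q (d²=25.00)
P4 → N (d²=1732.00)
P5 → P (d²=185.00)

Z, E, Q, N, P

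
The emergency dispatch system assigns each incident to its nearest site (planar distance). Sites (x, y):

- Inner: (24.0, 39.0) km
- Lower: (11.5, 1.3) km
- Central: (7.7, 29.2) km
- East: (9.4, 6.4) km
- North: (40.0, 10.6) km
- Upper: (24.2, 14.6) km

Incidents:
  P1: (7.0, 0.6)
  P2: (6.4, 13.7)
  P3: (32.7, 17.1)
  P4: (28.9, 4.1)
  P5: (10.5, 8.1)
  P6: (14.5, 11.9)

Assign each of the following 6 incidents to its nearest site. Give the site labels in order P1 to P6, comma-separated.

P1 → Lower (d²=20.74)
P2 → East (d²=62.29)
P3 → Upper (d²=78.50)
P4 → Upper (d²=132.34)
P5 → East (d²=4.10)
P6 → East (d²=56.26)

Lower, East, Upper, Upper, East, East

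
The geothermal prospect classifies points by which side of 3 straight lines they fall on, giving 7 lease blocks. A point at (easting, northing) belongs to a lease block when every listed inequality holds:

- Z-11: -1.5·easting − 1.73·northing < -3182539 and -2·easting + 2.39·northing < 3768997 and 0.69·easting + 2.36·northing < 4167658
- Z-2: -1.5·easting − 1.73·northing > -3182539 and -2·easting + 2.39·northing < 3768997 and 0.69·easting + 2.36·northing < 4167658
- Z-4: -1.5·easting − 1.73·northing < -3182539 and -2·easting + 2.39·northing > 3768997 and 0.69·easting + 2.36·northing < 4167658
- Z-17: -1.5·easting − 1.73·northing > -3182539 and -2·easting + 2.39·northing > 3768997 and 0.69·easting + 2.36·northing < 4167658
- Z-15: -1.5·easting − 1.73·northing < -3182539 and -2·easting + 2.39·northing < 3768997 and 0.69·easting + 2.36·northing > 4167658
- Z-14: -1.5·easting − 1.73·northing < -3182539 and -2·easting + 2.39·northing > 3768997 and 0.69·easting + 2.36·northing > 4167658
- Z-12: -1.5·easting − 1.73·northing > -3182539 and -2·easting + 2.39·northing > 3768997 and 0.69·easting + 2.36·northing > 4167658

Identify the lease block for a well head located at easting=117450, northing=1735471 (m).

Z-12

-1.5·117450 − 1.73·1735471 = -3178539.830, which is > -3182539
-2·117450 + 2.39·1735471 = 3912875.690, which is > 3768997
0.69·117450 + 2.36·1735471 = 4176752.060, which is > 4167658
This sign pattern matches Z-12.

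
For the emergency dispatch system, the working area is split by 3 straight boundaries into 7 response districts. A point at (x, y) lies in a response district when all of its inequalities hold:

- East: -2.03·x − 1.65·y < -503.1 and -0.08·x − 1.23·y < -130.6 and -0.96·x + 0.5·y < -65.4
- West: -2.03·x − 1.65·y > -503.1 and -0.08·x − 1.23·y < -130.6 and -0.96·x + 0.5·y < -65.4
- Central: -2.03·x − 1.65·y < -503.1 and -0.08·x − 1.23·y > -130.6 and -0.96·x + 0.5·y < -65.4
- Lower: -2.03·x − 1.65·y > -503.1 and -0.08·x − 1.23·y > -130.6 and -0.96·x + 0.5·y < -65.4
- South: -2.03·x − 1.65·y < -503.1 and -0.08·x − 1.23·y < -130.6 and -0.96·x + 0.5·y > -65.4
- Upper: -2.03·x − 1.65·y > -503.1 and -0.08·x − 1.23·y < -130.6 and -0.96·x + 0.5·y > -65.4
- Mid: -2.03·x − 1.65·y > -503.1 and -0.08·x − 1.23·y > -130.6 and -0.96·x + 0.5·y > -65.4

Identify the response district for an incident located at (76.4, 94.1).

-2.03·76.4 − 1.65·94.1 = -310.357, which is > -503.1
-0.08·76.4 − 1.23·94.1 = -121.855, which is > -130.6
-0.96·76.4 + 0.5·94.1 = -26.294, which is > -65.4
This sign pattern matches Mid.

Mid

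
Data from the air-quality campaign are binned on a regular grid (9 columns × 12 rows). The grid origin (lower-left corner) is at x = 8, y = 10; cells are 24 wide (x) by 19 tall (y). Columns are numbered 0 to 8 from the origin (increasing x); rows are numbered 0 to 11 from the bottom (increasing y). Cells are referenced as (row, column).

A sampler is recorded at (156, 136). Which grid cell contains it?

(6, 6)

Column index: ⌊(156 − 8) / 24⌋ = ⌊6.167⌋ = 6
Row offset from origin: ⌊(136 − 10) / 19⌋ = ⌊6.632⌋ = 6 → row 6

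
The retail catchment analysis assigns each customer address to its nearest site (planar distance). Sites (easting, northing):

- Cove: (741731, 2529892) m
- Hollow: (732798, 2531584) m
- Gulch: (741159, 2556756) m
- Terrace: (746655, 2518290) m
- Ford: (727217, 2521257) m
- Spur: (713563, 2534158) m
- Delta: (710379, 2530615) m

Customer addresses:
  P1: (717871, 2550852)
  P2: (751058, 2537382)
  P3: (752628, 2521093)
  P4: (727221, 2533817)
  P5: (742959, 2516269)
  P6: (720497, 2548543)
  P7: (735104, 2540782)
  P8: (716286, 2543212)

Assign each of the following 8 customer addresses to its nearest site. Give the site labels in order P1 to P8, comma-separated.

P1 → Spur (d²=297248500.00)
P2 → Cove (d²=143093029.00)
P3 → Terrace (d²=43533538.00)
P4 → Hollow (d²=36089218.00)
P5 → Terrace (d²=17744857.00)
P6 → Spur (d²=255008581.00)
P7 → Hollow (d²=89920840.00)
P8 → Spur (d²=89389645.00)

Spur, Cove, Terrace, Hollow, Terrace, Spur, Hollow, Spur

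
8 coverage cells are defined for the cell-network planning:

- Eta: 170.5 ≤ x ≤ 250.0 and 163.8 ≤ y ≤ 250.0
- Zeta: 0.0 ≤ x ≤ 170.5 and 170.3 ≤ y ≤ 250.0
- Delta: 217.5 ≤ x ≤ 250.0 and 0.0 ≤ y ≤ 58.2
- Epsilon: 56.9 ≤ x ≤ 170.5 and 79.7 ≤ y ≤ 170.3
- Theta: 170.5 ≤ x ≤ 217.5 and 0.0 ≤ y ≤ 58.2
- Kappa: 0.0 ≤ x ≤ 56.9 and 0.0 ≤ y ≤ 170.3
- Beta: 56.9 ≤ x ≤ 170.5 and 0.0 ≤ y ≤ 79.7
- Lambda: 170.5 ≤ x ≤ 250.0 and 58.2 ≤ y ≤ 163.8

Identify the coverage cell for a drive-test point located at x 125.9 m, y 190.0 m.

The point has x = 125.9 and y = 190.0.
Only Zeta satisfies 0.0 ≤ x ≤ 170.5 and 170.3 ≤ y ≤ 250.0.

Zeta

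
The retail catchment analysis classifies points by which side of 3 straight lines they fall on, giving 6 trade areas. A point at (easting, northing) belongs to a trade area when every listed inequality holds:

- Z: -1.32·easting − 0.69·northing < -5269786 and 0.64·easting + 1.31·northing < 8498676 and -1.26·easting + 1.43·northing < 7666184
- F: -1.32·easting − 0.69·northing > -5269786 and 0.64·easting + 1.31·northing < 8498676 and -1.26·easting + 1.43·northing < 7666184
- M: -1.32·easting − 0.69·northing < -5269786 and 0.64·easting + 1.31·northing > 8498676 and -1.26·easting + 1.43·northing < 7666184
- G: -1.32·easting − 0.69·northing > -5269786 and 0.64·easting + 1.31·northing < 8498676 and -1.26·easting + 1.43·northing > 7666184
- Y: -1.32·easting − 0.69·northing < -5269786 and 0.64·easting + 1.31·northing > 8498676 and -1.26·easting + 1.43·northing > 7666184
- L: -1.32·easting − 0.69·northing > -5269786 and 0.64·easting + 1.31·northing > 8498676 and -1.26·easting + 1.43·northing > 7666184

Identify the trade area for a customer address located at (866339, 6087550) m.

-1.32·866339 − 0.69·6087550 = -5343976.980, which is < -5269786
0.64·866339 + 1.31·6087550 = 8529147.460, which is > 8498676
-1.26·866339 + 1.43·6087550 = 7613609.360, which is < 7666184
This sign pattern matches M.

M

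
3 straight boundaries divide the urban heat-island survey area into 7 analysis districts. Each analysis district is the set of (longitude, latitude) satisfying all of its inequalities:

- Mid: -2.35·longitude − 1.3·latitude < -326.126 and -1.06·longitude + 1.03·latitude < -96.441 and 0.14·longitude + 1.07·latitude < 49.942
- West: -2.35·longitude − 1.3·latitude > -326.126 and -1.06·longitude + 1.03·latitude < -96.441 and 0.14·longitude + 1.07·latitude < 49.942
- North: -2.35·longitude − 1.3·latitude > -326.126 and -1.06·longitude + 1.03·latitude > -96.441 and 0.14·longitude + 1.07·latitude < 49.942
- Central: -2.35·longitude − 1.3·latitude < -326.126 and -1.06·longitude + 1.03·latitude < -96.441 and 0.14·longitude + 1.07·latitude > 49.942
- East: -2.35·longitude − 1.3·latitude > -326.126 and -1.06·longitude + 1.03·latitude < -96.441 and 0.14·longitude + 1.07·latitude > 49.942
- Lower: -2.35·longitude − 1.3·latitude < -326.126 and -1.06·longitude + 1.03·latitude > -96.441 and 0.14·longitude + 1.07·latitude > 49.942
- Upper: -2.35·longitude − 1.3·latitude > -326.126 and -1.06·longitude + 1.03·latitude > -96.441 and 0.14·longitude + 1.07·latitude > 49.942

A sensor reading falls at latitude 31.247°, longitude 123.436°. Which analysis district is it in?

-2.35·123.436 − 1.3·31.247 = -330.696, which is < -326.126
-1.06·123.436 + 1.03·31.247 = -98.658, which is < -96.441
0.14·123.436 + 1.07·31.247 = 50.715, which is > 49.942
This sign pattern matches Central.

Central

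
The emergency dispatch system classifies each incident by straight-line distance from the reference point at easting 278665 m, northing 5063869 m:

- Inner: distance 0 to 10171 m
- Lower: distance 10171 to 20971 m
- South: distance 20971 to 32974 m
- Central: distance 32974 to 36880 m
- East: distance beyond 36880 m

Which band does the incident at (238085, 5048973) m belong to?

East

Distance = √((238085−278665)² + (5048973−5063869)²) = √(1646736400.000 + 221890816.000) = 43227.621 m.
36880 ≤ 43227.621 < ∞ → East.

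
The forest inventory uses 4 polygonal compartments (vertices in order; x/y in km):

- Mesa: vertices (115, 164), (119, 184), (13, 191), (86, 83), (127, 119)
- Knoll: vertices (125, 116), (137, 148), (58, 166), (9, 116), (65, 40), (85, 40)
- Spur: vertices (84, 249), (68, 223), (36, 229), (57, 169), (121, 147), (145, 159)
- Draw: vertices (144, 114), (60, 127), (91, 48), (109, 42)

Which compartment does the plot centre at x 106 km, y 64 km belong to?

Cast a ray rightward from (106, 64). For each polygon, the edges (by vertex number in listed order) whose endpoints lie on opposite sides of y = 64, where each meets that height, and whether that is right or left of the point:
Mesa: no edge straddles that height → 0 crossings.
Knoll: 4–5 at x≈47.3 (left), 6–1 at x≈97.6 (left) → 0 crossings.
Spur: no edge straddles that height → 0 crossings.
Draw: 2–3 at x≈84.7 (left), 4–1 at x≈119.7 (right) → 1 crossing.
Only Draw has an odd count, so the point is inside Draw.

Draw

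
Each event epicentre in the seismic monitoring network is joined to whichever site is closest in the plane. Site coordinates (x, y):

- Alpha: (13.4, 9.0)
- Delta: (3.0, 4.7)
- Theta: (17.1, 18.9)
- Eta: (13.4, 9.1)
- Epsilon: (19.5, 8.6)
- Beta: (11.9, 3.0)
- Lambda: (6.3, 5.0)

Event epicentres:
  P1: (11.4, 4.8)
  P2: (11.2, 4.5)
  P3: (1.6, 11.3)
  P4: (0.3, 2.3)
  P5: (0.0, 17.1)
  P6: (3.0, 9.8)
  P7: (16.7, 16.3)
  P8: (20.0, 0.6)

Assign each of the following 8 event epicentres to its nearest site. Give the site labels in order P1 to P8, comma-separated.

P1 → Beta (d²=3.49)
P2 → Beta (d²=2.74)
P3 → Delta (d²=45.52)
P4 → Delta (d²=13.05)
P5 → Delta (d²=162.76)
P6 → Delta (d²=26.01)
P7 → Theta (d²=6.92)
P8 → Epsilon (d²=64.25)

Beta, Beta, Delta, Delta, Delta, Delta, Theta, Epsilon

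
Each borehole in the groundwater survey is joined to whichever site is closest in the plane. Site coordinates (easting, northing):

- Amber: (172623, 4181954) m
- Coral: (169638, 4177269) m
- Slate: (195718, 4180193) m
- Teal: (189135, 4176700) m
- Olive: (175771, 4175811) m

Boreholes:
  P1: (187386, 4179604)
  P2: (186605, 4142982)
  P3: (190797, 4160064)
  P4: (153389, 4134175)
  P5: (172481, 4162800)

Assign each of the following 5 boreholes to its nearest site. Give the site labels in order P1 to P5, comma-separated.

P1 → Teal (d²=11492217.00)
P2 → Teal (d²=1143304424.00)
P3 → Teal (d²=279518740.00)
P4 → Coral (d²=2121122837.00)
P5 → Olive (d²=180110221.00)

Teal, Teal, Teal, Coral, Olive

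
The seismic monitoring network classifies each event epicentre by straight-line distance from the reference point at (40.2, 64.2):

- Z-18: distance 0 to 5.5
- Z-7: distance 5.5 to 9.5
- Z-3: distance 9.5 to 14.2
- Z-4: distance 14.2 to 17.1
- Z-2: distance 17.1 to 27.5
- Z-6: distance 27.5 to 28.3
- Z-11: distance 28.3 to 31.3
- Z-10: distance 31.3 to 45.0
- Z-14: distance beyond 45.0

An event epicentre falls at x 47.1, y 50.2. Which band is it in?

Z-4

Distance = √((47.1−40.2)² + (50.2−64.2)²) = √(47.610 + 196.000) = 15.608.
14.2 ≤ 15.608 < 17.1 → Z-4.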